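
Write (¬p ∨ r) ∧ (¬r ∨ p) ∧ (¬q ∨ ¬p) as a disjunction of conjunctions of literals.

(¬p ∧ ¬r) ∨ (r ∧ p ∧ ¬q)

(¬p ∨ r) ∧ (¬r ∨ p) ∧ (¬q ∨ ¬p)
≡ (¬p ∧ ¬r ∧ ¬q) ∨ (¬p ∧ ¬r ∧ ¬p) ∨ (¬p ∧ p ∧ ¬q) ∨ (¬p ∧ p ∧ ¬p) ∨ (r ∧ ¬r ∧ ¬q) ∨ (r ∧ ¬r ∧ ¬p) ∨ (r ∧ p ∧ ¬q) ∨ (r ∧ p ∧ ¬p)   — distribute ∧ over ∨
≡ (¬p ∧ ¬r) ∨ (r ∧ p ∧ ¬q)   — simplify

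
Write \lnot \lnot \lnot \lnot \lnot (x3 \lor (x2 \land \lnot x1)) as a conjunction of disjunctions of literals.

\lnot \lnot \lnot \lnot \lnot (x3 \lor (x2 \land \lnot x1))
≡ \lnot \lnot \lnot (x3 \lor (x2 \land \lnot x1))   — double negation
≡ \lnot (x3 \lor (x2 \land \lnot x1))   — double negation
≡ \lnot x3 \land \lnot (x2 \land \lnot x1)   — De Morgan
≡ \lnot x3 \land (\lnot x2 \lor \lnot \lnot x1)   — De Morgan
≡ \lnot x3 \land (\lnot x2 \lor x1)   — double negation

\lnot x3 \land (\lnot x2 \lor x1)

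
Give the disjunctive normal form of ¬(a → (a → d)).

a ∧ ¬d

¬(a → (a → d))
= ¬(¬a ∨ (a → d))   — eliminate →
= ¬(¬a ∨ ¬a ∨ d)   — eliminate →
= ¬¬a ∧ ¬¬a ∧ ¬d   — De Morgan
= a ∧ ¬¬a ∧ ¬d   — double negation
= a ∧ a ∧ ¬d   — double negation
= a ∧ ¬d   — simplify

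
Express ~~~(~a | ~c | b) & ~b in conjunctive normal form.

~~~(~a | ~c | b) & ~b
≡ ~(~a | ~c | b) & ~b   — double negation
≡ ~~a & ~~c & ~b & ~b   — De Morgan
≡ a & ~~c & ~b & ~b   — double negation
≡ a & c & ~b & ~b   — double negation
≡ a & c & ~b   — simplify

a & c & ~b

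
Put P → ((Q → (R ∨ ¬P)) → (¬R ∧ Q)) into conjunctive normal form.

(¬P ∨ Q) ∧ (¬P ∨ ¬R)

P → ((Q → (R ∨ ¬P)) → (¬R ∧ Q))
⇔ ¬P ∨ ((Q → (R ∨ ¬P)) → (¬R ∧ Q))   [eliminate →]
⇔ ¬P ∨ ¬(Q → (R ∨ ¬P)) ∨ (¬R ∧ Q)   [eliminate →]
⇔ ¬P ∨ ¬(¬Q ∨ R ∨ ¬P) ∨ (¬R ∧ Q)   [eliminate →]
⇔ ¬P ∨ (¬¬Q ∧ ¬R ∧ ¬¬P) ∨ (¬R ∧ Q)   [De Morgan]
⇔ ¬P ∨ (Q ∧ ¬R ∧ ¬¬P) ∨ (¬R ∧ Q)   [double negation]
⇔ ¬P ∨ (Q ∧ ¬R ∧ P) ∨ (¬R ∧ Q)   [double negation]
⇔ (¬P ∨ Q ∨ ¬R) ∧ (¬P ∨ Q ∨ Q) ∧ (¬P ∨ ¬R ∨ ¬R) ∧ (¬P ∨ ¬R ∨ Q) ∧ (¬P ∨ P ∨ ¬R) ∧ (¬P ∨ P ∨ Q)   [distribute ∨ over ∧]
⇔ (¬P ∨ Q) ∧ (¬P ∨ ¬R)   [simplify]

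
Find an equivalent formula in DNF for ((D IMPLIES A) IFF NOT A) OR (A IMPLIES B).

((D IMPLIES A) IFF NOT A) OR (A IMPLIES B)
= (((D IMPLIES A) IMPLIES NOT A) AND (NOT A IMPLIES (D IMPLIES A))) OR (A IMPLIES B)   — eliminate IFF
= ((NOT (D IMPLIES A) OR NOT A) AND (NOT A IMPLIES (D IMPLIES A))) OR (A IMPLIES B)   — eliminate IMPLIES
= ((NOT (NOT D OR A) OR NOT A) AND (NOT A IMPLIES (D IMPLIES A))) OR (A IMPLIES B)   — eliminate IMPLIES
= ((NOT (NOT D OR A) OR NOT A) AND (NOT NOT A OR (D IMPLIES A))) OR (A IMPLIES B)   — eliminate IMPLIES
= ((NOT (NOT D OR A) OR NOT A) AND (NOT NOT A OR NOT D OR A)) OR (A IMPLIES B)   — eliminate IMPLIES
= ((NOT (NOT D OR A) OR NOT A) AND (NOT NOT A OR NOT D OR A)) OR NOT A OR B   — eliminate IMPLIES
= (((NOT NOT D AND NOT A) OR NOT A) AND (NOT NOT A OR NOT D OR A)) OR NOT A OR B   — De Morgan
= (((D AND NOT A) OR NOT A) AND (NOT NOT A OR NOT D OR A)) OR NOT A OR B   — double negation
= (((D AND NOT A) OR NOT A) AND (A OR NOT D OR A)) OR NOT A OR B   — double negation
= (D AND NOT A AND A) OR (D AND NOT A AND NOT D) OR (D AND NOT A AND A) OR (NOT A AND A) OR (NOT A AND NOT D) OR (NOT A AND A) OR NOT A OR B   — distribute AND over OR
= NOT A OR B   — simplify

NOT A OR B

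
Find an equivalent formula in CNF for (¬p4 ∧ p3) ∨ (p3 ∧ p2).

(¬p4 ∧ p3) ∨ (p3 ∧ p2)
= (¬p4 ∨ p3) ∧ (¬p4 ∨ p2) ∧ (p3 ∨ p3) ∧ (p3 ∨ p2)   [distribute ∨ over ∧]
= (¬p4 ∨ p2) ∧ p3   [simplify]

(¬p4 ∨ p2) ∧ p3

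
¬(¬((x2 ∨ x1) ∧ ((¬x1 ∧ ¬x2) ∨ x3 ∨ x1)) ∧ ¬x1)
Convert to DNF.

¬(¬((x2 ∨ x1) ∧ ((¬x1 ∧ ¬x2) ∨ x3 ∨ x1)) ∧ ¬x1)
≡ ¬¬((x2 ∨ x1) ∧ ((¬x1 ∧ ¬x2) ∨ x3 ∨ x1)) ∨ ¬¬x1   — De Morgan
≡ ((x2 ∨ x1) ∧ ((¬x1 ∧ ¬x2) ∨ x3 ∨ x1)) ∨ ¬¬x1   — double negation
≡ ((x2 ∨ x1) ∧ ((¬x1 ∧ ¬x2) ∨ x3 ∨ x1)) ∨ x1   — double negation
≡ (x2 ∧ ¬x1 ∧ ¬x2) ∨ (x2 ∧ x3) ∨ (x2 ∧ x1) ∨ (x1 ∧ ¬x1 ∧ ¬x2) ∨ (x1 ∧ x3) ∨ (x1 ∧ x1) ∨ x1   — distribute ∧ over ∨
≡ (x2 ∧ x3) ∨ x1   — simplify

(x2 ∧ x3) ∨ x1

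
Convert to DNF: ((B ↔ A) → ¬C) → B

((B ↔ A) → ¬C) → B
= ¬((B ↔ A) → ¬C) ∨ B   [eliminate →]
= ¬(¬(B ↔ A) ∨ ¬C) ∨ B   [eliminate →]
= ¬(¬((B → A) ∧ (A → B)) ∨ ¬C) ∨ B   [eliminate ↔]
= ¬(¬((¬B ∨ A) ∧ (A → B)) ∨ ¬C) ∨ B   [eliminate →]
= ¬(¬((¬B ∨ A) ∧ (¬A ∨ B)) ∨ ¬C) ∨ B   [eliminate →]
= (¬¬((¬B ∨ A) ∧ (¬A ∨ B)) ∧ ¬¬C) ∨ B   [De Morgan]
= ((¬B ∨ A) ∧ (¬A ∨ B) ∧ ¬¬C) ∨ B   [double negation]
= ((¬B ∨ A) ∧ (¬A ∨ B) ∧ C) ∨ B   [double negation]
= (¬B ∧ ¬A ∧ C) ∨ (¬B ∧ B ∧ C) ∨ (A ∧ ¬A ∧ C) ∨ (A ∧ B ∧ C) ∨ B   [distribute ∧ over ∨]
= (¬B ∧ ¬A ∧ C) ∨ B   [simplify]

(¬B ∧ ¬A ∧ C) ∨ B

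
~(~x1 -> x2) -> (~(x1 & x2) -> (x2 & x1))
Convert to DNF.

~(~x1 -> x2) -> (~(x1 & x2) -> (x2 & x1))
≡ ~~(~x1 -> x2) | (~(x1 & x2) -> (x2 & x1))   — eliminate ->
≡ ~~(~~x1 | x2) | (~(x1 & x2) -> (x2 & x1))   — eliminate ->
≡ ~~(~~x1 | x2) | ~~(x1 & x2) | (x2 & x1)   — eliminate ->
≡ ~~x1 | x2 | ~~(x1 & x2) | (x2 & x1)   — double negation
≡ x1 | x2 | ~~(x1 & x2) | (x2 & x1)   — double negation
≡ x1 | x2 | (x1 & x2) | (x2 & x1)   — double negation
≡ x1 | x2   — simplify

x1 | x2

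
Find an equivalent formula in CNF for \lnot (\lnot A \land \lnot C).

A \lor C

\lnot (\lnot A \land \lnot C)
≡ \lnot \lnot A \lor \lnot \lnot C   — De Morgan
≡ A \lor \lnot \lnot C   — double negation
≡ A \lor C   — double negation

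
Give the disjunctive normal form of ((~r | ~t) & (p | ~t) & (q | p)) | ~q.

((~r | ~t) & (p | ~t) & (q | p)) | ~q
≡ (~r & p & q) | (~r & p & p) | (~r & ~t & q) | (~r & ~t & p) | (~t & p & q) | (~t & p & p) | (~t & ~t & q) | (~t & ~t & p) | ~q   [distribute & over |]
≡ (~r & p) | (~t & p) | (~t & q) | ~q   [simplify]

(~r & p) | (~t & p) | (~t & q) | ~q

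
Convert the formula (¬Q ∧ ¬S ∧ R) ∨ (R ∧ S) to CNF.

(¬Q ∧ ¬S ∧ R) ∨ (R ∧ S)
⇔ (¬Q ∨ R) ∧ (¬Q ∨ S) ∧ (¬S ∨ R) ∧ (¬S ∨ S) ∧ (R ∨ R) ∧ (R ∨ S)   — distribute ∨ over ∧
⇔ (¬Q ∨ S) ∧ R   — simplify

(¬Q ∨ S) ∧ R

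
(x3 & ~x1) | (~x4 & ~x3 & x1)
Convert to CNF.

(x3 & ~x1) | (~x4 & ~x3 & x1)
≡ (x3 | ~x4) & (x3 | ~x3) & (x3 | x1) & (~x1 | ~x4) & (~x1 | ~x3) & (~x1 | x1)   (distribute | over &)
≡ (x3 | ~x4) & (x3 | x1) & (~x1 | ~x4) & (~x1 | ~x3)   (simplify)

(x3 | ~x4) & (x3 | x1) & (~x1 | ~x4) & (~x1 | ~x3)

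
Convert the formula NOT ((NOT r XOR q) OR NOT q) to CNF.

(NOT q OR NOT r) AND q

NOT ((NOT r XOR q) OR NOT q)
≡ NOT (((NOT r OR q) AND NOT (NOT r AND q)) OR NOT q)   [expand XOR]
≡ NOT ((NOT r OR q) AND NOT (NOT r AND q)) AND NOT NOT q   [De Morgan]
≡ (NOT (NOT r OR q) OR NOT NOT (NOT r AND q)) AND NOT NOT q   [De Morgan]
≡ ((NOT NOT r AND NOT q) OR NOT NOT (NOT r AND q)) AND NOT NOT q   [De Morgan]
≡ ((r AND NOT q) OR NOT NOT (NOT r AND q)) AND NOT NOT q   [double negation]
≡ ((r AND NOT q) OR (NOT r AND q)) AND NOT NOT q   [double negation]
≡ ((r AND NOT q) OR (NOT r AND q)) AND q   [double negation]
≡ (r OR NOT r) AND (r OR q) AND (NOT q OR NOT r) AND (NOT q OR q) AND q   [distribute OR over AND]
≡ (NOT q OR NOT r) AND q   [simplify]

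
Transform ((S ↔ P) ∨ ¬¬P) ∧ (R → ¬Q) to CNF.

((S ↔ P) ∨ ¬¬P) ∧ (R → ¬Q)
≡ (((S → P) ∧ (P → S)) ∨ ¬¬P) ∧ (R → ¬Q)   [eliminate ↔]
≡ (((¬S ∨ P) ∧ (P → S)) ∨ ¬¬P) ∧ (R → ¬Q)   [eliminate →]
≡ (((¬S ∨ P) ∧ (¬P ∨ S)) ∨ ¬¬P) ∧ (R → ¬Q)   [eliminate →]
≡ (((¬S ∨ P) ∧ (¬P ∨ S)) ∨ ¬¬P) ∧ (¬R ∨ ¬Q)   [eliminate →]
≡ (((¬S ∨ P) ∧ (¬P ∨ S)) ∨ P) ∧ (¬R ∨ ¬Q)   [double negation]
≡ (¬S ∨ P ∨ P) ∧ (¬P ∨ S ∨ P) ∧ (¬R ∨ ¬Q)   [distribute ∨ over ∧]
≡ (¬S ∨ P) ∧ (¬R ∨ ¬Q)   [simplify]

(¬S ∨ P) ∧ (¬R ∨ ¬Q)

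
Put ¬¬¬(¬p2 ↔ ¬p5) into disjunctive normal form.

¬¬¬(¬p2 ↔ ¬p5)
= ¬¬¬((¬p2 → ¬p5) ∧ (¬p5 → ¬p2))   [eliminate ↔]
= ¬¬¬((¬¬p2 ∨ ¬p5) ∧ (¬p5 → ¬p2))   [eliminate →]
= ¬¬¬((¬¬p2 ∨ ¬p5) ∧ (¬¬p5 ∨ ¬p2))   [eliminate →]
= ¬((¬¬p2 ∨ ¬p5) ∧ (¬¬p5 ∨ ¬p2))   [double negation]
= ¬(¬¬p2 ∨ ¬p5) ∨ ¬(¬¬p5 ∨ ¬p2)   [De Morgan]
= (¬¬¬p2 ∧ ¬¬p5) ∨ ¬(¬¬p5 ∨ ¬p2)   [De Morgan]
= (¬p2 ∧ ¬¬p5) ∨ ¬(¬¬p5 ∨ ¬p2)   [double negation]
= (¬p2 ∧ p5) ∨ ¬(¬¬p5 ∨ ¬p2)   [double negation]
= (¬p2 ∧ p5) ∨ (¬¬¬p5 ∧ ¬¬p2)   [De Morgan]
= (¬p2 ∧ p5) ∨ (¬p5 ∧ ¬¬p2)   [double negation]
= (¬p2 ∧ p5) ∨ (¬p5 ∧ p2)   [double negation]

(¬p2 ∧ p5) ∨ (¬p5 ∧ p2)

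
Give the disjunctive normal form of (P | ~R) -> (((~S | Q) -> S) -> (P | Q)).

(~P & R) | ~S | P | Q

(P | ~R) -> (((~S | Q) -> S) -> (P | Q))
≡ ~(P | ~R) | (((~S | Q) -> S) -> (P | Q))   — eliminate ->
≡ ~(P | ~R) | ~((~S | Q) -> S) | P | Q   — eliminate ->
≡ ~(P | ~R) | ~(~(~S | Q) | S) | P | Q   — eliminate ->
≡ (~P & ~~R) | ~(~(~S | Q) | S) | P | Q   — De Morgan
≡ (~P & R) | ~(~(~S | Q) | S) | P | Q   — double negation
≡ (~P & R) | (~~(~S | Q) & ~S) | P | Q   — De Morgan
≡ (~P & R) | ((~S | Q) & ~S) | P | Q   — double negation
≡ (~P & R) | (~S & ~S) | (Q & ~S) | P | Q   — distribute & over |
≡ (~P & R) | ~S | P | Q   — simplify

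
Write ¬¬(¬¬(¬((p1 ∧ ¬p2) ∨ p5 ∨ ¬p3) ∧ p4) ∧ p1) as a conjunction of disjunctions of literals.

(¬p1 ∨ p2) ∧ ¬p5 ∧ p3 ∧ p4 ∧ p1

¬¬(¬¬(¬((p1 ∧ ¬p2) ∨ p5 ∨ ¬p3) ∧ p4) ∧ p1)
= ¬¬(¬((p1 ∧ ¬p2) ∨ p5 ∨ ¬p3) ∧ p4) ∧ p1   (double negation)
= ¬((p1 ∧ ¬p2) ∨ p5 ∨ ¬p3) ∧ p4 ∧ p1   (double negation)
= ¬(p1 ∧ ¬p2) ∧ ¬p5 ∧ ¬¬p3 ∧ p4 ∧ p1   (De Morgan)
= (¬p1 ∨ ¬¬p2) ∧ ¬p5 ∧ ¬¬p3 ∧ p4 ∧ p1   (De Morgan)
= (¬p1 ∨ p2) ∧ ¬p5 ∧ ¬¬p3 ∧ p4 ∧ p1   (double negation)
= (¬p1 ∨ p2) ∧ ¬p5 ∧ p3 ∧ p4 ∧ p1   (double negation)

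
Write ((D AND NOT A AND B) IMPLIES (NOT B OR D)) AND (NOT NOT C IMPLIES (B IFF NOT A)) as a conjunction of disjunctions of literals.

((D AND NOT A AND B) IMPLIES (NOT B OR D)) AND (NOT NOT C IMPLIES (B IFF NOT A))
⇔ (NOT (D AND NOT A AND B) OR NOT B OR D) AND (NOT NOT C IMPLIES (B IFF NOT A))
⇔ (NOT (D AND NOT A AND B) OR NOT B OR D) AND (NOT NOT NOT C OR (B IFF NOT A))
⇔ (NOT (D AND NOT A AND B) OR NOT B OR D) AND (NOT NOT NOT C OR ((B IMPLIES NOT A) AND (NOT A IMPLIES B)))
⇔ (NOT (D AND NOT A AND B) OR NOT B OR D) AND (NOT NOT NOT C OR ((NOT B OR NOT A) AND (NOT A IMPLIES B)))
⇔ (NOT (D AND NOT A AND B) OR NOT B OR D) AND (NOT NOT NOT C OR ((NOT B OR NOT A) AND (NOT NOT A OR B)))
⇔ (NOT D OR NOT NOT A OR NOT B OR NOT B OR D) AND (NOT NOT NOT C OR ((NOT B OR NOT A) AND (NOT NOT A OR B)))
⇔ (NOT D OR A OR NOT B OR NOT B OR D) AND (NOT NOT NOT C OR ((NOT B OR NOT A) AND (NOT NOT A OR B)))
⇔ (NOT D OR A OR NOT B OR NOT B OR D) AND (NOT C OR ((NOT B OR NOT A) AND (NOT NOT A OR B)))
⇔ (NOT D OR A OR NOT B OR NOT B OR D) AND (NOT C OR ((NOT B OR NOT A) AND (A OR B)))
⇔ (NOT D OR A OR NOT B OR NOT B OR D) AND (NOT C OR NOT B OR NOT A) AND (NOT C OR A OR B)
⇔ (NOT C OR NOT B OR NOT A) AND (NOT C OR A OR B)

(NOT C OR NOT B OR NOT A) AND (NOT C OR A OR B)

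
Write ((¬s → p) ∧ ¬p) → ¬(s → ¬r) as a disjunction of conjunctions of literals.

(¬s ∧ ¬p) ∨ p ∨ (s ∧ r)

((¬s → p) ∧ ¬p) → ¬(s → ¬r)
⇔ ¬((¬s → p) ∧ ¬p) ∨ ¬(s → ¬r)
⇔ ¬((¬¬s ∨ p) ∧ ¬p) ∨ ¬(s → ¬r)
⇔ ¬((¬¬s ∨ p) ∧ ¬p) ∨ ¬(¬s ∨ ¬r)
⇔ ¬(¬¬s ∨ p) ∨ ¬¬p ∨ ¬(¬s ∨ ¬r)
⇔ (¬¬¬s ∧ ¬p) ∨ ¬¬p ∨ ¬(¬s ∨ ¬r)
⇔ (¬s ∧ ¬p) ∨ ¬¬p ∨ ¬(¬s ∨ ¬r)
⇔ (¬s ∧ ¬p) ∨ p ∨ ¬(¬s ∨ ¬r)
⇔ (¬s ∧ ¬p) ∨ p ∨ (¬¬s ∧ ¬¬r)
⇔ (¬s ∧ ¬p) ∨ p ∨ (s ∧ ¬¬r)
⇔ (¬s ∧ ¬p) ∨ p ∨ (s ∧ r)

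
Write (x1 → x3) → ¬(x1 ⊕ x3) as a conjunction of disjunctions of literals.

(x1 → x3) → ¬(x1 ⊕ x3)
= ¬(x1 → x3) ∨ ¬(x1 ⊕ x3)   (eliminate →)
= ¬(¬x1 ∨ x3) ∨ ¬(x1 ⊕ x3)   (eliminate →)
= ¬(¬x1 ∨ x3) ∨ ¬((x1 ∨ x3) ∧ ¬(x1 ∧ x3))   (expand ⊕)
= (¬¬x1 ∧ ¬x3) ∨ ¬((x1 ∨ x3) ∧ ¬(x1 ∧ x3))   (De Morgan)
= (x1 ∧ ¬x3) ∨ ¬((x1 ∨ x3) ∧ ¬(x1 ∧ x3))   (double negation)
= (x1 ∧ ¬x3) ∨ ¬(x1 ∨ x3) ∨ ¬¬(x1 ∧ x3)   (De Morgan)
= (x1 ∧ ¬x3) ∨ (¬x1 ∧ ¬x3) ∨ ¬¬(x1 ∧ x3)   (De Morgan)
= (x1 ∧ ¬x3) ∨ (¬x1 ∧ ¬x3) ∨ (x1 ∧ x3)   (double negation)
= (x1 ∨ ¬x1 ∨ x1) ∧ (x1 ∨ ¬x1 ∨ x3) ∧ (x1 ∨ ¬x3 ∨ x1) ∧ (x1 ∨ ¬x3 ∨ x3) ∧ (¬x3 ∨ ¬x1 ∨ x1) ∧ (¬x3 ∨ ¬x1 ∨ x3) ∧ (¬x3 ∨ ¬x3 ∨ x1) ∧ (¬x3 ∨ ¬x3 ∨ x3)   (distribute ∨ over ∧)
= x1 ∨ ¬x3   (simplify)

x1 ∨ ¬x3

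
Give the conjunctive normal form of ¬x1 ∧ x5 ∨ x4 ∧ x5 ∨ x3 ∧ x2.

¬x1 ∧ x5 ∨ x4 ∧ x5 ∨ x3 ∧ x2
≡ (¬x1 ∨ x4 ∨ x3) ∧ (¬x1 ∨ x4 ∨ x2) ∧ (¬x1 ∨ x5 ∨ x3) ∧ (¬x1 ∨ x5 ∨ x2) ∧ (x5 ∨ x4 ∨ x3) ∧ (x5 ∨ x4 ∨ x2) ∧ (x5 ∨ x5 ∨ x3) ∧ (x5 ∨ x5 ∨ x2)   [distribute ∨ over ∧]
≡ (¬x1 ∨ x4 ∨ x3) ∧ (¬x1 ∨ x4 ∨ x2) ∧ (x5 ∨ x3) ∧ (x5 ∨ x2)   [simplify]

(¬x1 ∨ x4 ∨ x3) ∧ (¬x1 ∨ x4 ∨ x2) ∧ (x5 ∨ x3) ∧ (x5 ∨ x2)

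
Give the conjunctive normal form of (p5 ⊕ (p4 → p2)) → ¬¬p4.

(p5 ⊕ (p4 → p2)) → ¬¬p4
≡ ¬(p5 ⊕ (p4 → p2)) ∨ ¬¬p4   (eliminate →)
≡ ¬((p5 ∨ (p4 → p2)) ∧ ¬(p5 ∧ (p4 → p2))) ∨ ¬¬p4   (expand ⊕)
≡ ¬((p5 ∨ ¬p4 ∨ p2) ∧ ¬(p5 ∧ (p4 → p2))) ∨ ¬¬p4   (eliminate →)
≡ ¬((p5 ∨ ¬p4 ∨ p2) ∧ ¬(p5 ∧ (¬p4 ∨ p2))) ∨ ¬¬p4   (eliminate →)
≡ ¬(p5 ∨ ¬p4 ∨ p2) ∨ ¬¬(p5 ∧ (¬p4 ∨ p2)) ∨ ¬¬p4   (De Morgan)
≡ (¬p5 ∧ ¬¬p4 ∧ ¬p2) ∨ ¬¬(p5 ∧ (¬p4 ∨ p2)) ∨ ¬¬p4   (De Morgan)
≡ (¬p5 ∧ p4 ∧ ¬p2) ∨ ¬¬(p5 ∧ (¬p4 ∨ p2)) ∨ ¬¬p4   (double negation)
≡ (¬p5 ∧ p4 ∧ ¬p2) ∨ (p5 ∧ (¬p4 ∨ p2)) ∨ ¬¬p4   (double negation)
≡ (¬p5 ∧ p4 ∧ ¬p2) ∨ (p5 ∧ (¬p4 ∨ p2)) ∨ p4   (double negation)
≡ (¬p5 ∨ p5 ∨ p4) ∧ (¬p5 ∨ ¬p4 ∨ p2 ∨ p4) ∧ (p4 ∨ p5 ∨ p4) ∧ (p4 ∨ ¬p4 ∨ p2 ∨ p4) ∧ (¬p2 ∨ p5 ∨ p4) ∧ (¬p2 ∨ ¬p4 ∨ p2 ∨ p4)   (distribute ∨ over ∧)
≡ p4 ∨ p5   (simplify)

p4 ∨ p5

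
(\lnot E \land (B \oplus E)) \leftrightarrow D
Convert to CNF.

(E \lor \lnot B \lor D) \land (\lnot D \lor \lnot E) \land (\lnot D \lor B \lor E)

(\lnot E \land (B \oplus E)) \leftrightarrow D
= ((\lnot E \land (B \oplus E)) \to D) \land (D \to (\lnot E \land (B \oplus E)))   — eliminate \leftrightarrow
= (\lnot (\lnot E \land (B \oplus E)) \lor D) \land (D \to (\lnot E \land (B \oplus E)))   — eliminate \to
= (\lnot (\lnot E \land (B \lor E) \land \lnot (B \land E)) \lor D) \land (D \to (\lnot E \land (B \oplus E)))   — expand \oplus
= (\lnot (\lnot E \land (B \lor E) \land \lnot (B \land E)) \lor D) \land (\lnot D \lor (\lnot E \land (B \oplus E)))   — eliminate \to
= (\lnot (\lnot E \land (B \lor E) \land \lnot (B \land E)) \lor D) \land (\lnot D \lor (\lnot E \land (B \lor E) \land \lnot (B \land E)))   — expand \oplus
= (\lnot \lnot E \lor \lnot (B \lor E) \lor \lnot \lnot (B \land E) \lor D) \land (\lnot D \lor (\lnot E \land (B \lor E) \land \lnot (B \land E)))   — De Morgan
= (E \lor \lnot (B \lor E) \lor \lnot \lnot (B \land E) \lor D) \land (\lnot D \lor (\lnot E \land (B \lor E) \land \lnot (B \land E)))   — double negation
= (E \lor (\lnot B \land \lnot E) \lor \lnot \lnot (B \land E) \lor D) \land (\lnot D \lor (\lnot E \land (B \lor E) \land \lnot (B \land E)))   — De Morgan
= (E \lor (\lnot B \land \lnot E) \lor (B \land E) \lor D) \land (\lnot D \lor (\lnot E \land (B \lor E) \land \lnot (B \land E)))   — double negation
= (E \lor (\lnot B \land \lnot E) \lor (B \land E) \lor D) \land (\lnot D \lor (\lnot E \land (B \lor E) \land (\lnot B \lor \lnot E)))   — De Morgan
= (E \lor \lnot B \lor B \lor D) \land (E \lor \lnot B \lor E \lor D) \land (E \lor \lnot E \lor B \lor D) \land (E \lor \lnot E \lor E \lor D) \land (\lnot D \lor \lnot E) \land (\lnot D \lor B \lor E) \land (\lnot D \lor \lnot B \lor \lnot E)   — distribute \lor over \land
= (E \lor \lnot B \lor D) \land (\lnot D \lor \lnot E) \land (\lnot D \lor B \lor E)   — simplify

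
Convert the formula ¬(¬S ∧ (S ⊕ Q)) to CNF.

¬(¬S ∧ (S ⊕ Q))
≡ ¬(¬S ∧ (S ∨ Q) ∧ ¬(S ∧ Q))
≡ ¬¬S ∨ ¬(S ∨ Q) ∨ ¬¬(S ∧ Q)
≡ S ∨ ¬(S ∨ Q) ∨ ¬¬(S ∧ Q)
≡ S ∨ (¬S ∧ ¬Q) ∨ ¬¬(S ∧ Q)
≡ S ∨ (¬S ∧ ¬Q) ∨ (S ∧ Q)
≡ (S ∨ ¬S ∨ S) ∧ (S ∨ ¬S ∨ Q) ∧ (S ∨ ¬Q ∨ S) ∧ (S ∨ ¬Q ∨ Q)
≡ S ∨ ¬Q

S ∨ ¬Q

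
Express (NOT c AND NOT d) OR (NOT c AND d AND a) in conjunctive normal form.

NOT c AND (NOT d OR a)

(NOT c AND NOT d) OR (NOT c AND d AND a)
≡ (NOT c OR NOT c) AND (NOT c OR d) AND (NOT c OR a) AND (NOT d OR NOT c) AND (NOT d OR d) AND (NOT d OR a)
≡ NOT c AND (NOT d OR a)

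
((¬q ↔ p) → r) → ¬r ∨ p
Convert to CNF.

¬r ∨ p

((¬q ↔ p) → r) → ¬r ∨ p
= ¬((¬q ↔ p) → r) ∨ ¬r ∨ p   (eliminate →)
= ¬(¬(¬q ↔ p) ∨ r) ∨ ¬r ∨ p   (eliminate →)
= ¬(¬((¬q → p) ∧ (p → ¬q)) ∨ r) ∨ ¬r ∨ p   (eliminate ↔)
= ¬(¬((¬¬q ∨ p) ∧ (p → ¬q)) ∨ r) ∨ ¬r ∨ p   (eliminate →)
= ¬(¬((¬¬q ∨ p) ∧ (¬p ∨ ¬q)) ∨ r) ∨ ¬r ∨ p   (eliminate →)
= ¬¬((¬¬q ∨ p) ∧ (¬p ∨ ¬q)) ∧ ¬r ∨ ¬r ∨ p   (De Morgan)
= (¬¬q ∨ p) ∧ (¬p ∨ ¬q) ∧ ¬r ∨ ¬r ∨ p   (double negation)
= (q ∨ p) ∧ (¬p ∨ ¬q) ∧ ¬r ∨ ¬r ∨ p   (double negation)
= (q ∨ p ∨ ¬r ∨ p) ∧ (¬p ∨ ¬q ∨ ¬r ∨ p) ∧ (¬r ∨ ¬r ∨ p)   (distribute ∨ over ∧)
= ¬r ∨ p   (simplify)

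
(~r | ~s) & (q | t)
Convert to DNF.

(~r & q) | (~r & t) | (~s & q) | (~s & t)

(~r | ~s) & (q | t)
≡ (~r & q) | (~r & t) | (~s & q) | (~s & t)   [distribute & over |]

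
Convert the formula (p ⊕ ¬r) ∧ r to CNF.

(p ∨ ¬r) ∧ r

(p ⊕ ¬r) ∧ r
⇔ (p ∨ ¬r) ∧ ¬(p ∧ ¬r) ∧ r   — expand ⊕
⇔ (p ∨ ¬r) ∧ (¬p ∨ ¬¬r) ∧ r   — De Morgan
⇔ (p ∨ ¬r) ∧ (¬p ∨ r) ∧ r   — double negation
⇔ (p ∨ ¬r) ∧ r   — simplify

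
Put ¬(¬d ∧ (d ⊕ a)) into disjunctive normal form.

d ∨ (¬d ∧ ¬a)

¬(¬d ∧ (d ⊕ a))
≡ ¬(¬d ∧ ((d ∧ ¬a) ∨ (¬d ∧ a)))   (expand ⊕)
≡ ¬¬d ∨ ¬((d ∧ ¬a) ∨ (¬d ∧ a))   (De Morgan)
≡ d ∨ ¬((d ∧ ¬a) ∨ (¬d ∧ a))   (double negation)
≡ d ∨ (¬(d ∧ ¬a) ∧ ¬(¬d ∧ a))   (De Morgan)
≡ d ∨ ((¬d ∨ ¬¬a) ∧ ¬(¬d ∧ a))   (De Morgan)
≡ d ∨ ((¬d ∨ a) ∧ ¬(¬d ∧ a))   (double negation)
≡ d ∨ ((¬d ∨ a) ∧ (¬¬d ∨ ¬a))   (De Morgan)
≡ d ∨ ((¬d ∨ a) ∧ (d ∨ ¬a))   (double negation)
≡ d ∨ (¬d ∧ d) ∨ (¬d ∧ ¬a) ∨ (a ∧ d) ∨ (a ∧ ¬a)   (distribute ∧ over ∨)
≡ d ∨ (¬d ∧ ¬a)   (simplify)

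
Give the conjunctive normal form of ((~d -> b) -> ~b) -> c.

b | c

((~d -> b) -> ~b) -> c
≡ ~((~d -> b) -> ~b) | c   [eliminate ->]
≡ ~(~(~d -> b) | ~b) | c   [eliminate ->]
≡ ~(~(~~d | b) | ~b) | c   [eliminate ->]
≡ (~~(~~d | b) & ~~b) | c   [De Morgan]
≡ ((~~d | b) & ~~b) | c   [double negation]
≡ ((d | b) & ~~b) | c   [double negation]
≡ ((d | b) & b) | c   [double negation]
≡ (d | b | c) & (b | c)   [distribute | over &]
≡ b | c   [simplify]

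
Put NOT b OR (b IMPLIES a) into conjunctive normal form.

NOT b OR (b IMPLIES a)
≡ NOT b OR NOT b OR a   (eliminate IMPLIES)
≡ NOT b OR a   (simplify)

NOT b OR a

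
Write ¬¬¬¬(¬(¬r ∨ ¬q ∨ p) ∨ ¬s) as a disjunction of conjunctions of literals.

¬¬¬¬(¬(¬r ∨ ¬q ∨ p) ∨ ¬s)
⇔ ¬¬(¬(¬r ∨ ¬q ∨ p) ∨ ¬s)
⇔ ¬(¬r ∨ ¬q ∨ p) ∨ ¬s
⇔ (¬¬r ∧ ¬¬q ∧ ¬p) ∨ ¬s
⇔ (r ∧ ¬¬q ∧ ¬p) ∨ ¬s
⇔ (r ∧ q ∧ ¬p) ∨ ¬s

(r ∧ q ∧ ¬p) ∨ ¬s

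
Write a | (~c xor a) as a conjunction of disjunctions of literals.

a | (~c xor a)
⇔ a | ((~c | a) & ~(~c & a))   [expand xor]
⇔ a | ((~c | a) & (~~c | ~a))   [De Morgan]
⇔ a | ((~c | a) & (c | ~a))   [double negation]
⇔ (a | ~c | a) & (a | c | ~a)   [distribute | over &]
⇔ a | ~c   [simplify]

a | ~c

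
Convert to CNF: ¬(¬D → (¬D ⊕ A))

¬D ∧ (D ∨ A)

¬(¬D → (¬D ⊕ A))
≡ ¬(¬¬D ∨ (¬D ⊕ A))   — eliminate →
≡ ¬(¬¬D ∨ ((¬D ∨ A) ∧ ¬(¬D ∧ A)))   — expand ⊕
≡ ¬¬¬D ∧ ¬((¬D ∨ A) ∧ ¬(¬D ∧ A))   — De Morgan
≡ ¬D ∧ ¬((¬D ∨ A) ∧ ¬(¬D ∧ A))   — double negation
≡ ¬D ∧ (¬(¬D ∨ A) ∨ ¬¬(¬D ∧ A))   — De Morgan
≡ ¬D ∧ ((¬¬D ∧ ¬A) ∨ ¬¬(¬D ∧ A))   — De Morgan
≡ ¬D ∧ ((D ∧ ¬A) ∨ ¬¬(¬D ∧ A))   — double negation
≡ ¬D ∧ ((D ∧ ¬A) ∨ (¬D ∧ A))   — double negation
≡ ¬D ∧ (D ∨ ¬D) ∧ (D ∨ A) ∧ (¬A ∨ ¬D) ∧ (¬A ∨ A)   — distribute ∨ over ∧
≡ ¬D ∧ (D ∨ A)   — simplify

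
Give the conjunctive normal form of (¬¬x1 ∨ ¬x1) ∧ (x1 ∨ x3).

x1 ∨ x3

(¬¬x1 ∨ ¬x1) ∧ (x1 ∨ x3)
≡ (x1 ∨ ¬x1) ∧ (x1 ∨ x3)   [double negation]
≡ x1 ∨ x3   [simplify]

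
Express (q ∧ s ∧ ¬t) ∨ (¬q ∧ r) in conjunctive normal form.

(q ∧ s ∧ ¬t) ∨ (¬q ∧ r)
⇔ (q ∨ ¬q) ∧ (q ∨ r) ∧ (s ∨ ¬q) ∧ (s ∨ r) ∧ (¬t ∨ ¬q) ∧ (¬t ∨ r)   (distribute ∨ over ∧)
⇔ (q ∨ r) ∧ (s ∨ ¬q) ∧ (s ∨ r) ∧ (¬t ∨ ¬q) ∧ (¬t ∨ r)   (simplify)

(q ∨ r) ∧ (s ∨ ¬q) ∧ (s ∨ r) ∧ (¬t ∨ ¬q) ∧ (¬t ∨ r)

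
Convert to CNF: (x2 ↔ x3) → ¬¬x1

(x2 ↔ x3) → ¬¬x1
⇔ ¬(x2 ↔ x3) ∨ ¬¬x1   [eliminate →]
⇔ ¬((x2 → x3) ∧ (x3 → x2)) ∨ ¬¬x1   [eliminate ↔]
⇔ ¬((¬x2 ∨ x3) ∧ (x3 → x2)) ∨ ¬¬x1   [eliminate →]
⇔ ¬((¬x2 ∨ x3) ∧ (¬x3 ∨ x2)) ∨ ¬¬x1   [eliminate →]
⇔ ¬(¬x2 ∨ x3) ∨ ¬(¬x3 ∨ x2) ∨ ¬¬x1   [De Morgan]
⇔ (¬¬x2 ∧ ¬x3) ∨ ¬(¬x3 ∨ x2) ∨ ¬¬x1   [De Morgan]
⇔ (x2 ∧ ¬x3) ∨ ¬(¬x3 ∨ x2) ∨ ¬¬x1   [double negation]
⇔ (x2 ∧ ¬x3) ∨ (¬¬x3 ∧ ¬x2) ∨ ¬¬x1   [De Morgan]
⇔ (x2 ∧ ¬x3) ∨ (x3 ∧ ¬x2) ∨ ¬¬x1   [double negation]
⇔ (x2 ∧ ¬x3) ∨ (x3 ∧ ¬x2) ∨ x1   [double negation]
⇔ (x2 ∨ x3 ∨ x1) ∧ (x2 ∨ ¬x2 ∨ x1) ∧ (¬x3 ∨ x3 ∨ x1) ∧ (¬x3 ∨ ¬x2 ∨ x1)   [distribute ∨ over ∧]
⇔ (x2 ∨ x3 ∨ x1) ∧ (¬x3 ∨ ¬x2 ∨ x1)   [simplify]

(x2 ∨ x3 ∨ x1) ∧ (¬x3 ∨ ¬x2 ∨ x1)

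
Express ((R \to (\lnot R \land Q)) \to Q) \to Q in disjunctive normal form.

((R \to (\lnot R \land Q)) \to Q) \to Q
≡ \lnot ((R \to (\lnot R \land Q)) \to Q) \lor Q   [eliminate \to]
≡ \lnot (\lnot (R \to (\lnot R \land Q)) \lor Q) \lor Q   [eliminate \to]
≡ \lnot (\lnot (\lnot R \lor (\lnot R \land Q)) \lor Q) \lor Q   [eliminate \to]
≡ (\lnot \lnot (\lnot R \lor (\lnot R \land Q)) \land \lnot Q) \lor Q   [De Morgan]
≡ ((\lnot R \lor (\lnot R \land Q)) \land \lnot Q) \lor Q   [double negation]
≡ (\lnot R \land \lnot Q) \lor (\lnot R \land Q \land \lnot Q) \lor Q   [distribute \land over \lor]
≡ (\lnot R \land \lnot Q) \lor Q   [simplify]

(\lnot R \land \lnot Q) \lor Q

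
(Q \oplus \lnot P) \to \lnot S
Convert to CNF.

(Q \oplus \lnot P) \to \lnot S
= \lnot (Q \oplus \lnot P) \lor \lnot S   [eliminate \to]
= \lnot ((Q \lor \lnot P) \land \lnot (Q \land \lnot P)) \lor \lnot S   [expand \oplus]
= \lnot (Q \lor \lnot P) \lor \lnot \lnot (Q \land \lnot P) \lor \lnot S   [De Morgan]
= (\lnot Q \land \lnot \lnot P) \lor \lnot \lnot (Q \land \lnot P) \lor \lnot S   [De Morgan]
= (\lnot Q \land P) \lor \lnot \lnot (Q \land \lnot P) \lor \lnot S   [double negation]
= (\lnot Q \land P) \lor (Q \land \lnot P) \lor \lnot S   [double negation]
= (\lnot Q \lor Q \lor \lnot S) \land (\lnot Q \lor \lnot P \lor \lnot S) \land (P \lor Q \lor \lnot S) \land (P \lor \lnot P \lor \lnot S)   [distribute \lor over \land]
= (\lnot Q \lor \lnot P \lor \lnot S) \land (P \lor Q \lor \lnot S)   [simplify]

(\lnot Q \lor \lnot P \lor \lnot S) \land (P \lor Q \lor \lnot S)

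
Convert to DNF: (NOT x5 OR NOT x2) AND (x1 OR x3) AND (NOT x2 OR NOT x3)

(NOT x5 AND x1 AND NOT x3) OR (NOT x2 AND x1) OR (NOT x2 AND x3)

(NOT x5 OR NOT x2) AND (x1 OR x3) AND (NOT x2 OR NOT x3)
≡ (NOT x5 AND x1 AND NOT x2) OR (NOT x5 AND x1 AND NOT x3) OR (NOT x5 AND x3 AND NOT x2) OR (NOT x5 AND x3 AND NOT x3) OR (NOT x2 AND x1 AND NOT x2) OR (NOT x2 AND x1 AND NOT x3) OR (NOT x2 AND x3 AND NOT x2) OR (NOT x2 AND x3 AND NOT x3)   [distribute AND over OR]
≡ (NOT x5 AND x1 AND NOT x3) OR (NOT x2 AND x1) OR (NOT x2 AND x3)   [simplify]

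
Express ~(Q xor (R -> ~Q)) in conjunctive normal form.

(~Q | ~R) & Q

~(Q xor (R -> ~Q))
≡ ~((Q | (R -> ~Q)) & ~(Q & (R -> ~Q)))   [expand xor]
≡ ~((Q | ~R | ~Q) & ~(Q & (R -> ~Q)))   [eliminate ->]
≡ ~((Q | ~R | ~Q) & ~(Q & (~R | ~Q)))   [eliminate ->]
≡ ~(Q | ~R | ~Q) | ~~(Q & (~R | ~Q))   [De Morgan]
≡ (~Q & ~~R & ~~Q) | ~~(Q & (~R | ~Q))   [De Morgan]
≡ (~Q & R & ~~Q) | ~~(Q & (~R | ~Q))   [double negation]
≡ (~Q & R & Q) | ~~(Q & (~R | ~Q))   [double negation]
≡ (~Q & R & Q) | (Q & (~R | ~Q))   [double negation]
≡ (~Q | Q) & (~Q | ~R | ~Q) & (R | Q) & (R | ~R | ~Q) & (Q | Q) & (Q | ~R | ~Q)   [distribute | over &]
≡ (~Q | ~R) & Q   [simplify]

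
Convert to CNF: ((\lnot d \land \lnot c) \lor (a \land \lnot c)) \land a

((\lnot d \land \lnot c) \lor (a \land \lnot c)) \land a
= (\lnot d \lor a) \land (\lnot d \lor \lnot c) \land (\lnot c \lor a) \land (\lnot c \lor \lnot c) \land a   (distribute \lor over \land)
= \lnot c \land a   (simplify)

\lnot c \land a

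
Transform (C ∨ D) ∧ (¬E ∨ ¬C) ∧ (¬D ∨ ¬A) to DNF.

(C ∨ D) ∧ (¬E ∨ ¬C) ∧ (¬D ∨ ¬A)
≡ (C ∧ ¬E ∧ ¬D) ∨ (C ∧ ¬E ∧ ¬A) ∨ (C ∧ ¬C ∧ ¬D) ∨ (C ∧ ¬C ∧ ¬A) ∨ (D ∧ ¬E ∧ ¬D) ∨ (D ∧ ¬E ∧ ¬A) ∨ (D ∧ ¬C ∧ ¬D) ∨ (D ∧ ¬C ∧ ¬A)   [distribute ∧ over ∨]
≡ (C ∧ ¬E ∧ ¬D) ∨ (C ∧ ¬E ∧ ¬A) ∨ (D ∧ ¬E ∧ ¬A) ∨ (D ∧ ¬C ∧ ¬A)   [simplify]

(C ∧ ¬E ∧ ¬D) ∨ (C ∧ ¬E ∧ ¬A) ∨ (D ∧ ¬E ∧ ¬A) ∨ (D ∧ ¬C ∧ ¬A)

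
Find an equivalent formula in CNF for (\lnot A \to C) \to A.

(\lnot A \to C) \to A
⇔ \lnot (\lnot A \to C) \lor A   — eliminate \to
⇔ \lnot (\lnot \lnot A \lor C) \lor A   — eliminate \to
⇔ (\lnot \lnot \lnot A \land \lnot C) \lor A   — De Morgan
⇔ (\lnot A \land \lnot C) \lor A   — double negation
⇔ (\lnot A \lor A) \land (\lnot C \lor A)   — distribute \lor over \land
⇔ \lnot C \lor A   — simplify

\lnot C \lor A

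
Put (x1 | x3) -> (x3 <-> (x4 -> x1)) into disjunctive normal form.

(~x1 & ~x3) | (~x4 & x3) | (x1 & x3)

(x1 | x3) -> (x3 <-> (x4 -> x1))
⇔ ~(x1 | x3) | (x3 <-> (x4 -> x1))   [eliminate ->]
⇔ ~(x1 | x3) | ((x3 -> (x4 -> x1)) & ((x4 -> x1) -> x3))   [eliminate <->]
⇔ ~(x1 | x3) | ((~x3 | (x4 -> x1)) & ((x4 -> x1) -> x3))   [eliminate ->]
⇔ ~(x1 | x3) | ((~x3 | ~x4 | x1) & ((x4 -> x1) -> x3))   [eliminate ->]
⇔ ~(x1 | x3) | ((~x3 | ~x4 | x1) & (~(x4 -> x1) | x3))   [eliminate ->]
⇔ ~(x1 | x3) | ((~x3 | ~x4 | x1) & (~(~x4 | x1) | x3))   [eliminate ->]
⇔ (~x1 & ~x3) | ((~x3 | ~x4 | x1) & (~(~x4 | x1) | x3))   [De Morgan]
⇔ (~x1 & ~x3) | ((~x3 | ~x4 | x1) & ((~~x4 & ~x1) | x3))   [De Morgan]
⇔ (~x1 & ~x3) | ((~x3 | ~x4 | x1) & ((x4 & ~x1) | x3))   [double negation]
⇔ (~x1 & ~x3) | (~x3 & x4 & ~x1) | (~x3 & x3) | (~x4 & x4 & ~x1) | (~x4 & x3) | (x1 & x4 & ~x1) | (x1 & x3)   [distribute & over |]
⇔ (~x1 & ~x3) | (~x4 & x3) | (x1 & x3)   [simplify]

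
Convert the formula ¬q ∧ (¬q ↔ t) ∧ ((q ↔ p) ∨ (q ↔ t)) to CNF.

¬q ∧ (q ∨ t) ∧ (¬p ∨ q ∨ ¬t)

¬q ∧ (¬q ↔ t) ∧ ((q ↔ p) ∨ (q ↔ t))
≡ ¬q ∧ (¬q → t) ∧ (t → ¬q) ∧ ((q ↔ p) ∨ (q ↔ t))   — eliminate ↔
≡ ¬q ∧ (¬¬q ∨ t) ∧ (t → ¬q) ∧ ((q ↔ p) ∨ (q ↔ t))   — eliminate →
≡ ¬q ∧ (¬¬q ∨ t) ∧ (¬t ∨ ¬q) ∧ ((q ↔ p) ∨ (q ↔ t))   — eliminate →
≡ ¬q ∧ (¬¬q ∨ t) ∧ (¬t ∨ ¬q) ∧ (((q → p) ∧ (p → q)) ∨ (q ↔ t))   — eliminate ↔
≡ ¬q ∧ (¬¬q ∨ t) ∧ (¬t ∨ ¬q) ∧ (((¬q ∨ p) ∧ (p → q)) ∨ (q ↔ t))   — eliminate →
≡ ¬q ∧ (¬¬q ∨ t) ∧ (¬t ∨ ¬q) ∧ (((¬q ∨ p) ∧ (¬p ∨ q)) ∨ (q ↔ t))   — eliminate →
≡ ¬q ∧ (¬¬q ∨ t) ∧ (¬t ∨ ¬q) ∧ (((¬q ∨ p) ∧ (¬p ∨ q)) ∨ ((q → t) ∧ (t → q)))   — eliminate ↔
≡ ¬q ∧ (¬¬q ∨ t) ∧ (¬t ∨ ¬q) ∧ (((¬q ∨ p) ∧ (¬p ∨ q)) ∨ ((¬q ∨ t) ∧ (t → q)))   — eliminate →
≡ ¬q ∧ (¬¬q ∨ t) ∧ (¬t ∨ ¬q) ∧ (((¬q ∨ p) ∧ (¬p ∨ q)) ∨ ((¬q ∨ t) ∧ (¬t ∨ q)))   — eliminate →
≡ ¬q ∧ (q ∨ t) ∧ (¬t ∨ ¬q) ∧ (((¬q ∨ p) ∧ (¬p ∨ q)) ∨ ((¬q ∨ t) ∧ (¬t ∨ q)))   — double negation
≡ ¬q ∧ (q ∨ t) ∧ (¬t ∨ ¬q) ∧ (¬q ∨ p ∨ ¬q ∨ t) ∧ (¬q ∨ p ∨ ¬t ∨ q) ∧ (¬p ∨ q ∨ ¬q ∨ t) ∧ (¬p ∨ q ∨ ¬t ∨ q)   — distribute ∨ over ∧
≡ ¬q ∧ (q ∨ t) ∧ (¬p ∨ q ∨ ¬t)   — simplify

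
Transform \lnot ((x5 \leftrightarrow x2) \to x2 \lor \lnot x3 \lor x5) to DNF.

\lnot ((x5 \leftrightarrow x2) \to x2 \lor \lnot x3 \lor x5)
⇔ \lnot (\lnot (x5 \leftrightarrow x2) \lor x2 \lor \lnot x3 \lor x5)   [eliminate \to]
⇔ \lnot (\lnot ((x5 \to x2) \land (x2 \to x5)) \lor x2 \lor \lnot x3 \lor x5)   [eliminate \leftrightarrow]
⇔ \lnot (\lnot ((\lnot x5 \lor x2) \land (x2 \to x5)) \lor x2 \lor \lnot x3 \lor x5)   [eliminate \to]
⇔ \lnot (\lnot ((\lnot x5 \lor x2) \land (\lnot x2 \lor x5)) \lor x2 \lor \lnot x3 \lor x5)   [eliminate \to]
⇔ \lnot \lnot ((\lnot x5 \lor x2) \land (\lnot x2 \lor x5)) \land \lnot x2 \land \lnot \lnot x3 \land \lnot x5   [De Morgan]
⇔ (\lnot x5 \lor x2) \land (\lnot x2 \lor x5) \land \lnot x2 \land \lnot \lnot x3 \land \lnot x5   [double negation]
⇔ (\lnot x5 \lor x2) \land (\lnot x2 \lor x5) \land \lnot x2 \land x3 \land \lnot x5   [double negation]
⇔ \lnot x5 \land \lnot x2 \land \lnot x2 \land x3 \land \lnot x5 \lor \lnot x5 \land x5 \land \lnot x2 \land x3 \land \lnot x5 \lor x2 \land \lnot x2 \land \lnot x2 \land x3 \land \lnot x5 \lor x2 \land x5 \land \lnot x2 \land x3 \land \lnot x5   [distribute \land over \lor]
⇔ \lnot x5 \land \lnot x2 \land x3   [simplify]

\lnot x5 \land \lnot x2 \land x3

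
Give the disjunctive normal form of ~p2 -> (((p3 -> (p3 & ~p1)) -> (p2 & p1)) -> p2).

p2 | (~p3 & ~p2) | (~p3 & ~p1) | (p3 & ~p1)

~p2 -> (((p3 -> (p3 & ~p1)) -> (p2 & p1)) -> p2)
≡ ~~p2 | (((p3 -> (p3 & ~p1)) -> (p2 & p1)) -> p2)   (eliminate ->)
≡ ~~p2 | ~((p3 -> (p3 & ~p1)) -> (p2 & p1)) | p2   (eliminate ->)
≡ ~~p2 | ~(~(p3 -> (p3 & ~p1)) | (p2 & p1)) | p2   (eliminate ->)
≡ ~~p2 | ~(~(~p3 | (p3 & ~p1)) | (p2 & p1)) | p2   (eliminate ->)
≡ p2 | ~(~(~p3 | (p3 & ~p1)) | (p2 & p1)) | p2   (double negation)
≡ p2 | (~~(~p3 | (p3 & ~p1)) & ~(p2 & p1)) | p2   (De Morgan)
≡ p2 | ((~p3 | (p3 & ~p1)) & ~(p2 & p1)) | p2   (double negation)
≡ p2 | ((~p3 | (p3 & ~p1)) & (~p2 | ~p1)) | p2   (De Morgan)
≡ p2 | (~p3 & ~p2) | (~p3 & ~p1) | (p3 & ~p1 & ~p2) | (p3 & ~p1 & ~p1) | p2   (distribute & over |)
≡ p2 | (~p3 & ~p2) | (~p3 & ~p1) | (p3 & ~p1)   (simplify)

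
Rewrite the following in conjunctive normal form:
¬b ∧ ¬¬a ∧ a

¬b ∧ a

¬b ∧ ¬¬a ∧ a
≡ ¬b ∧ a ∧ a   — double negation
≡ ¬b ∧ a   — simplify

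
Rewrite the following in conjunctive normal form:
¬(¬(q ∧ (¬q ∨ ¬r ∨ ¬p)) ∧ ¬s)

¬(¬(q ∧ (¬q ∨ ¬r ∨ ¬p)) ∧ ¬s)
≡ ¬¬(q ∧ (¬q ∨ ¬r ∨ ¬p)) ∨ ¬¬s   — De Morgan
≡ (q ∧ (¬q ∨ ¬r ∨ ¬p)) ∨ ¬¬s   — double negation
≡ (q ∧ (¬q ∨ ¬r ∨ ¬p)) ∨ s   — double negation
≡ (q ∨ s) ∧ (¬q ∨ ¬r ∨ ¬p ∨ s)   — distribute ∨ over ∧

(q ∨ s) ∧ (¬q ∨ ¬r ∨ ¬p ∨ s)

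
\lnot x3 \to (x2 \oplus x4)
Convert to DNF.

\lnot x3 \to (x2 \oplus x4)
⇔ \lnot \lnot x3 \lor (x2 \oplus x4)
⇔ \lnot \lnot x3 \lor (x2 \land \lnot x4) \lor (\lnot x2 \land x4)
⇔ x3 \lor (x2 \land \lnot x4) \lor (\lnot x2 \land x4)

x3 \lor (x2 \land \lnot x4) \lor (\lnot x2 \land x4)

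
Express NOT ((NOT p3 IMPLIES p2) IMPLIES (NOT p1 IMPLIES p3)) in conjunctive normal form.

NOT ((NOT p3 IMPLIES p2) IMPLIES (NOT p1 IMPLIES p3))
≡ NOT (NOT (NOT p3 IMPLIES p2) OR (NOT p1 IMPLIES p3))   [eliminate IMPLIES]
≡ NOT (NOT (NOT NOT p3 OR p2) OR (NOT p1 IMPLIES p3))   [eliminate IMPLIES]
≡ NOT (NOT (NOT NOT p3 OR p2) OR NOT NOT p1 OR p3)   [eliminate IMPLIES]
≡ NOT NOT (NOT NOT p3 OR p2) AND NOT NOT NOT p1 AND NOT p3   [De Morgan]
≡ (NOT NOT p3 OR p2) AND NOT NOT NOT p1 AND NOT p3   [double negation]
≡ (p3 OR p2) AND NOT NOT NOT p1 AND NOT p3   [double negation]
≡ (p3 OR p2) AND NOT p1 AND NOT p3   [double negation]

(p3 OR p2) AND NOT p1 AND NOT p3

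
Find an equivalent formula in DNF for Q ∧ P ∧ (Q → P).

Q ∧ P ∧ (Q → P)
= Q ∧ P ∧ (¬Q ∨ P)
= Q ∧ P ∧ ¬Q ∨ Q ∧ P ∧ P
= Q ∧ P

Q ∧ P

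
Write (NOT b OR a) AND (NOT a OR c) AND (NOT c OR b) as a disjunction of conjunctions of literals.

(NOT b OR a) AND (NOT a OR c) AND (NOT c OR b)
≡ (NOT b AND NOT a AND NOT c) OR (NOT b AND NOT a AND b) OR (NOT b AND c AND NOT c) OR (NOT b AND c AND b) OR (a AND NOT a AND NOT c) OR (a AND NOT a AND b) OR (a AND c AND NOT c) OR (a AND c AND b)   [distribute AND over OR]
≡ (NOT b AND NOT a AND NOT c) OR (a AND c AND b)   [simplify]

(NOT b AND NOT a AND NOT c) OR (a AND c AND b)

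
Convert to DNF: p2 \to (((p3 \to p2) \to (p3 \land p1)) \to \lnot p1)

\lnot p2 \lor \lnot p3 \lor \lnot p1

p2 \to (((p3 \to p2) \to (p3 \land p1)) \to \lnot p1)
⇔ \lnot p2 \lor (((p3 \to p2) \to (p3 \land p1)) \to \lnot p1)   [eliminate \to]
⇔ \lnot p2 \lor \lnot ((p3 \to p2) \to (p3 \land p1)) \lor \lnot p1   [eliminate \to]
⇔ \lnot p2 \lor \lnot (\lnot (p3 \to p2) \lor (p3 \land p1)) \lor \lnot p1   [eliminate \to]
⇔ \lnot p2 \lor \lnot (\lnot (\lnot p3 \lor p2) \lor (p3 \land p1)) \lor \lnot p1   [eliminate \to]
⇔ \lnot p2 \lor (\lnot \lnot (\lnot p3 \lor p2) \land \lnot (p3 \land p1)) \lor \lnot p1   [De Morgan]
⇔ \lnot p2 \lor ((\lnot p3 \lor p2) \land \lnot (p3 \land p1)) \lor \lnot p1   [double negation]
⇔ \lnot p2 \lor ((\lnot p3 \lor p2) \land (\lnot p3 \lor \lnot p1)) \lor \lnot p1   [De Morgan]
⇔ \lnot p2 \lor (\lnot p3 \land \lnot p3) \lor (\lnot p3 \land \lnot p1) \lor (p2 \land \lnot p3) \lor (p2 \land \lnot p1) \lor \lnot p1   [distribute \land over \lor]
⇔ \lnot p2 \lor \lnot p3 \lor \lnot p1   [simplify]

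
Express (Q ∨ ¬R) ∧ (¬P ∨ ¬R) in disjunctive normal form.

(Q ∨ ¬R) ∧ (¬P ∨ ¬R)
⇔ (Q ∧ ¬P) ∨ (Q ∧ ¬R) ∨ (¬R ∧ ¬P) ∨ (¬R ∧ ¬R)
⇔ (Q ∧ ¬P) ∨ ¬R

(Q ∧ ¬P) ∨ ¬R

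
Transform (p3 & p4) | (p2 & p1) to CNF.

(p3 & p4) | (p2 & p1)
= (p3 | p2) & (p3 | p1) & (p4 | p2) & (p4 | p1)   — distribute | over &

(p3 | p2) & (p3 | p1) & (p4 | p2) & (p4 | p1)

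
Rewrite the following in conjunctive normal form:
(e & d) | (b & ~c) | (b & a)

(e | b) & (e | ~c | a) & (d | b) & (d | ~c | a)

(e & d) | (b & ~c) | (b & a)
≡ (e | b | b) & (e | b | a) & (e | ~c | b) & (e | ~c | a) & (d | b | b) & (d | b | a) & (d | ~c | b) & (d | ~c | a)   [distribute | over &]
≡ (e | b) & (e | ~c | a) & (d | b) & (d | ~c | a)   [simplify]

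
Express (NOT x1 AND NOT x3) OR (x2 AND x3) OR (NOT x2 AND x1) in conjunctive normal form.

(NOT x1 OR x3 OR NOT x2) AND (NOT x3 OR x2 OR x1)

(NOT x1 AND NOT x3) OR (x2 AND x3) OR (NOT x2 AND x1)
≡ (NOT x1 OR x2 OR NOT x2) AND (NOT x1 OR x2 OR x1) AND (NOT x1 OR x3 OR NOT x2) AND (NOT x1 OR x3 OR x1) AND (NOT x3 OR x2 OR NOT x2) AND (NOT x3 OR x2 OR x1) AND (NOT x3 OR x3 OR NOT x2) AND (NOT x3 OR x3 OR x1)   — distribute OR over AND
≡ (NOT x1 OR x3 OR NOT x2) AND (NOT x3 OR x2 OR x1)   — simplify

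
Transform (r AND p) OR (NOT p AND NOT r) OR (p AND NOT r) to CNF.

(r AND p) OR (NOT p AND NOT r) OR (p AND NOT r)
≡ (r OR NOT p OR p) AND (r OR NOT p OR NOT r) AND (r OR NOT r OR p) AND (r OR NOT r OR NOT r) AND (p OR NOT p OR p) AND (p OR NOT p OR NOT r) AND (p OR NOT r OR p) AND (p OR NOT r OR NOT r)
≡ p OR NOT r

p OR NOT r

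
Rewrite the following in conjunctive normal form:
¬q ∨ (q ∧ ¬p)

¬q ∨ (q ∧ ¬p)
= (¬q ∨ q) ∧ (¬q ∨ ¬p)   (distribute ∨ over ∧)
= ¬q ∨ ¬p   (simplify)

¬q ∨ ¬p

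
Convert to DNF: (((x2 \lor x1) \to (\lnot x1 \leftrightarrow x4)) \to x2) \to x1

(\lnot x2 \land \lnot x1) \lor x1

(((x2 \lor x1) \to (\lnot x1 \leftrightarrow x4)) \to x2) \to x1
⇔ \lnot (((x2 \lor x1) \to (\lnot x1 \leftrightarrow x4)) \to x2) \lor x1
⇔ \lnot (\lnot ((x2 \lor x1) \to (\lnot x1 \leftrightarrow x4)) \lor x2) \lor x1
⇔ \lnot (\lnot (\lnot (x2 \lor x1) \lor (\lnot x1 \leftrightarrow x4)) \lor x2) \lor x1
⇔ \lnot (\lnot (\lnot (x2 \lor x1) \lor ((\lnot x1 \to x4) \land (x4 \to \lnot x1))) \lor x2) \lor x1
⇔ \lnot (\lnot (\lnot (x2 \lor x1) \lor ((\lnot \lnot x1 \lor x4) \land (x4 \to \lnot x1))) \lor x2) \lor x1
⇔ \lnot (\lnot (\lnot (x2 \lor x1) \lor ((\lnot \lnot x1 \lor x4) \land (\lnot x4 \lor \lnot x1))) \lor x2) \lor x1
⇔ (\lnot \lnot (\lnot (x2 \lor x1) \lor ((\lnot \lnot x1 \lor x4) \land (\lnot x4 \lor \lnot x1))) \land \lnot x2) \lor x1
⇔ ((\lnot (x2 \lor x1) \lor ((\lnot \lnot x1 \lor x4) \land (\lnot x4 \lor \lnot x1))) \land \lnot x2) \lor x1
⇔ (((\lnot x2 \land \lnot x1) \lor ((\lnot \lnot x1 \lor x4) \land (\lnot x4 \lor \lnot x1))) \land \lnot x2) \lor x1
⇔ (((\lnot x2 \land \lnot x1) \lor ((x1 \lor x4) \land (\lnot x4 \lor \lnot x1))) \land \lnot x2) \lor x1
⇔ (\lnot x2 \land \lnot x1 \land \lnot x2) \lor (x1 \land \lnot x4 \land \lnot x2) \lor (x1 \land \lnot x1 \land \lnot x2) \lor (x4 \land \lnot x4 \land \lnot x2) \lor (x4 \land \lnot x1 \land \lnot x2) \lor x1
⇔ (\lnot x2 \land \lnot x1) \lor x1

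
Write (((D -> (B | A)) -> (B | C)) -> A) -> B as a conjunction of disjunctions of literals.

(D | B | C) & (~A | B)

(((D -> (B | A)) -> (B | C)) -> A) -> B
≡ ~(((D -> (B | A)) -> (B | C)) -> A) | B   (eliminate ->)
≡ ~(~((D -> (B | A)) -> (B | C)) | A) | B   (eliminate ->)
≡ ~(~(~(D -> (B | A)) | B | C) | A) | B   (eliminate ->)
≡ ~(~(~(~D | B | A) | B | C) | A) | B   (eliminate ->)
≡ (~~(~(~D | B | A) | B | C) & ~A) | B   (De Morgan)
≡ ((~(~D | B | A) | B | C) & ~A) | B   (double negation)
≡ (((~~D & ~B & ~A) | B | C) & ~A) | B   (De Morgan)
≡ (((D & ~B & ~A) | B | C) & ~A) | B   (double negation)
≡ (D | B | C | B) & (~B | B | C | B) & (~A | B | C | B) & (~A | B)   (distribute | over &)
≡ (D | B | C) & (~A | B)   (simplify)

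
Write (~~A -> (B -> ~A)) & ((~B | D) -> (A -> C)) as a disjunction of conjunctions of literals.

(~~A -> (B -> ~A)) & ((~B | D) -> (A -> C))
= (~~~A | (B -> ~A)) & ((~B | D) -> (A -> C))   [eliminate ->]
= (~~~A | ~B | ~A) & ((~B | D) -> (A -> C))   [eliminate ->]
= (~~~A | ~B | ~A) & (~(~B | D) | (A -> C))   [eliminate ->]
= (~~~A | ~B | ~A) & (~(~B | D) | ~A | C)   [eliminate ->]
= (~A | ~B | ~A) & (~(~B | D) | ~A | C)   [double negation]
= (~A | ~B | ~A) & ((~~B & ~D) | ~A | C)   [De Morgan]
= (~A | ~B | ~A) & ((B & ~D) | ~A | C)   [double negation]
= (~A & B & ~D) | (~A & ~A) | (~A & C) | (~B & B & ~D) | (~B & ~A) | (~B & C) | (~A & B & ~D) | (~A & ~A) | (~A & C)   [distribute & over |]
= ~A | (~B & C)   [simplify]

~A | (~B & C)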